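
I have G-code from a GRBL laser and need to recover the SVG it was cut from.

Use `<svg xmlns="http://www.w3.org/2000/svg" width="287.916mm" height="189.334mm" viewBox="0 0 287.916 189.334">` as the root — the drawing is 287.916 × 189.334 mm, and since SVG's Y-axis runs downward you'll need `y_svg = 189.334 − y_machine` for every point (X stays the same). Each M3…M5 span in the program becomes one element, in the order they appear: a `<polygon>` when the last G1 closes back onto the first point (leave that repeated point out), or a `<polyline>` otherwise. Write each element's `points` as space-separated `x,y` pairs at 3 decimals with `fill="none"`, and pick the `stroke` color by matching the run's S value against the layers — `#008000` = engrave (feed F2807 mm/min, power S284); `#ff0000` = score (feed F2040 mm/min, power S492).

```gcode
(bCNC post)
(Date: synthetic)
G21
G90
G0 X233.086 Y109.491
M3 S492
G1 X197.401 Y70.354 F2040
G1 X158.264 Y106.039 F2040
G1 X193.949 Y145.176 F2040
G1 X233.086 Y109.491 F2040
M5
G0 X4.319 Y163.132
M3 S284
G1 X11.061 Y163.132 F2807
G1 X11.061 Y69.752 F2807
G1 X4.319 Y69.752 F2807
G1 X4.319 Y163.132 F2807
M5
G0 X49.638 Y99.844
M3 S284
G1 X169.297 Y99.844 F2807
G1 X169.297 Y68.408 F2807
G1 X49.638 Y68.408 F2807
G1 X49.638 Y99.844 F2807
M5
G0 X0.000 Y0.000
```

<svg xmlns="http://www.w3.org/2000/svg" width="287.916mm" height="189.334mm" viewBox="0 0 287.916 189.334">
  <polygon points="233.086,79.843 197.401,118.980 158.264,83.295 193.949,44.158" fill="none" stroke="#ff0000"/>
  <polygon points="4.319,26.202 11.061,26.202 11.061,119.582 4.319,119.582" fill="none" stroke="#008000"/>
  <polygon points="49.638,89.490 169.297,89.490 169.297,120.926 49.638,120.926" fill="none" stroke="#008000"/>
</svg>

Machine Y-up, SVG Y-down with viewBox height 189.334, so y_svg = 189.334 − y_machine; X carries over.

Run 1: S492 ⇒ score layer `#ff0000`. The run returns to its start, so emit a `<polygon>` with points (Y-flipped): 233.086,79.843 197.401,118.980 158.264,83.295 193.949,44.158.

Run 2: power S284 maps to stroke `#008000` (engrave). The run returns to its start, so emit a `<polygon>` with points (Y-flipped): 4.319,26.202 11.061,26.202 11.061,119.582 4.319,119.582.

Run 3: the run's S284 means `#008000` (engrave). The run returns to its start, so emit a `<polygon>` with points (Y-flipped): 49.638,89.490 169.297,89.490 169.297,120.926 49.638,120.926.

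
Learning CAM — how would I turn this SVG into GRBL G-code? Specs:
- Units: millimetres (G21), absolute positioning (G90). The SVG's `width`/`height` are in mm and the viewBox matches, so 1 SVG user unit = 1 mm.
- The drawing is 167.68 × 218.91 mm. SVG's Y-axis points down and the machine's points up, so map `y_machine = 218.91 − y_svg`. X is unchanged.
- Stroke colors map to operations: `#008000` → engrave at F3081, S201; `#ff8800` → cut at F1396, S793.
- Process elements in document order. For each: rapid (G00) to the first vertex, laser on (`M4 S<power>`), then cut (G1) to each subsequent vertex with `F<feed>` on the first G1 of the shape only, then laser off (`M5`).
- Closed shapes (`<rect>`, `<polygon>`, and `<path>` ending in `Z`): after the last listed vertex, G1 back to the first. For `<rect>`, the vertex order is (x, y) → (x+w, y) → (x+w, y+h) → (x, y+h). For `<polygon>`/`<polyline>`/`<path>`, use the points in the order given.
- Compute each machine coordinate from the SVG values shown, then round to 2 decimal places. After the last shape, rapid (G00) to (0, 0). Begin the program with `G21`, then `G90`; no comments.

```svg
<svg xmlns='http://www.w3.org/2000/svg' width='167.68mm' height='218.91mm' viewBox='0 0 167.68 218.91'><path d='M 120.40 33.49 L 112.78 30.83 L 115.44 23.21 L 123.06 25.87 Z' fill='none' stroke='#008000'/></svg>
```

G21
G90
G00 X120.40 Y185.42
M4 S201
G1 X112.78 Y188.08 F3081
G1 X115.44 Y195.70
G1 X123.06 Y193.04
G1 X120.40 Y185.42
M5
G00 X0.00 Y0.00

Since the viewBox matches the mm dimensions, user units are millimetres directly. The only transform is the Y-flip y_m = 218.91 − y_svg.

Shape 1 is a regular polygon drawn with `<path>`. Its stroke #008000 means engrave at S201, F3081. After flipping Y the toolpath is (120.40,185.42) → (112.78,188.08) → (115.44,195.70) → (123.06,193.04) → (120.40,185.42), returning to the start.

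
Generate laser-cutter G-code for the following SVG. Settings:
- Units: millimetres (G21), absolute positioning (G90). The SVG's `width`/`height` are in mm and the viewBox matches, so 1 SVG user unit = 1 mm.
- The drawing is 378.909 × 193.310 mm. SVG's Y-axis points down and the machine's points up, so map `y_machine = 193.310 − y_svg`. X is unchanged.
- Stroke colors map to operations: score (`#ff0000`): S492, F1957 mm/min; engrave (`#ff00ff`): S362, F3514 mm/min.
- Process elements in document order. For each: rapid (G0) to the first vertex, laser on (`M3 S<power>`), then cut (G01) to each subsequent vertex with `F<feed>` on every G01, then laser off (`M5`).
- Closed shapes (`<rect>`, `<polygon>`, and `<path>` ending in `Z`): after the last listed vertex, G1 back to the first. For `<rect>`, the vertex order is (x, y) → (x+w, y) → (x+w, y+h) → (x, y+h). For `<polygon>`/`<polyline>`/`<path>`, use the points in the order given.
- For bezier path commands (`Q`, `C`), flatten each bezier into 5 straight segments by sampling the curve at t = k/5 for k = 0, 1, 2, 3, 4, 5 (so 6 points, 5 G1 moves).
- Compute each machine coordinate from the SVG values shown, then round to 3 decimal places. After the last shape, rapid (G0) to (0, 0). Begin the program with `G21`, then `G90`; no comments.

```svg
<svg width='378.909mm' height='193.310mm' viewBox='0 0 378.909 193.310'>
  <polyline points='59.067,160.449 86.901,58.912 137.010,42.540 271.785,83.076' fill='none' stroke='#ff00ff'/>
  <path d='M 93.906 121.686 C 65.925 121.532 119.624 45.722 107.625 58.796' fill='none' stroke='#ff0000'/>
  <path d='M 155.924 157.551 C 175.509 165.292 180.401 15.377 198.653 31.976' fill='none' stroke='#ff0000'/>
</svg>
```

G21
G90
G0 X59.067 Y32.861
M3 S362
G01 X86.901 Y134.398 F3514
G01 X137.010 Y150.770 F3514
G01 X271.785 Y110.234 F3514
M5
G0 X93.906 Y71.624
M3 S492
G01 X85.740 Y79.479 F1957
G01 X90.103 Y97.593 F1957
G01 X99.921 Y118.069 F1957
G01 X108.120 Y133.009 F1957
G01 X107.625 Y134.514 F1957
M5
G0 X155.924 Y35.759
M3 S492
G01 X166.136 Y47.440 F1957
G01 X174.169 Y81.398 F1957
G01 X181.368 Y122.073 F1957
G01 X189.081 Y153.905 F1957
G01 X198.653 Y161.334 F1957
M5
G0 X0.000 Y0.000

1 u = 1 mm; y_m = 193.310 − y.

[1] `<polyline>` open polyline, #ff00ff→engrave S362 F3514: (59.067,32.861) → (86.901,134.398) → (137.010,150.770) → (271.785,110.234)

[2] `<path>` cubic bezier, #ff0000→score S492 F1957: (93.906,71.624) → (85.740,79.479) → (90.103,97.593) → (99.921,118.069) → (108.120,133.009) → (107.625,134.514)

[3] `<path>` cubic bezier, #ff0000→score S492 F1957: (155.924,35.759) → (166.136,47.440) → (174.169,81.398) → (181.368,122.073) → (189.081,153.905) → (198.653,161.334)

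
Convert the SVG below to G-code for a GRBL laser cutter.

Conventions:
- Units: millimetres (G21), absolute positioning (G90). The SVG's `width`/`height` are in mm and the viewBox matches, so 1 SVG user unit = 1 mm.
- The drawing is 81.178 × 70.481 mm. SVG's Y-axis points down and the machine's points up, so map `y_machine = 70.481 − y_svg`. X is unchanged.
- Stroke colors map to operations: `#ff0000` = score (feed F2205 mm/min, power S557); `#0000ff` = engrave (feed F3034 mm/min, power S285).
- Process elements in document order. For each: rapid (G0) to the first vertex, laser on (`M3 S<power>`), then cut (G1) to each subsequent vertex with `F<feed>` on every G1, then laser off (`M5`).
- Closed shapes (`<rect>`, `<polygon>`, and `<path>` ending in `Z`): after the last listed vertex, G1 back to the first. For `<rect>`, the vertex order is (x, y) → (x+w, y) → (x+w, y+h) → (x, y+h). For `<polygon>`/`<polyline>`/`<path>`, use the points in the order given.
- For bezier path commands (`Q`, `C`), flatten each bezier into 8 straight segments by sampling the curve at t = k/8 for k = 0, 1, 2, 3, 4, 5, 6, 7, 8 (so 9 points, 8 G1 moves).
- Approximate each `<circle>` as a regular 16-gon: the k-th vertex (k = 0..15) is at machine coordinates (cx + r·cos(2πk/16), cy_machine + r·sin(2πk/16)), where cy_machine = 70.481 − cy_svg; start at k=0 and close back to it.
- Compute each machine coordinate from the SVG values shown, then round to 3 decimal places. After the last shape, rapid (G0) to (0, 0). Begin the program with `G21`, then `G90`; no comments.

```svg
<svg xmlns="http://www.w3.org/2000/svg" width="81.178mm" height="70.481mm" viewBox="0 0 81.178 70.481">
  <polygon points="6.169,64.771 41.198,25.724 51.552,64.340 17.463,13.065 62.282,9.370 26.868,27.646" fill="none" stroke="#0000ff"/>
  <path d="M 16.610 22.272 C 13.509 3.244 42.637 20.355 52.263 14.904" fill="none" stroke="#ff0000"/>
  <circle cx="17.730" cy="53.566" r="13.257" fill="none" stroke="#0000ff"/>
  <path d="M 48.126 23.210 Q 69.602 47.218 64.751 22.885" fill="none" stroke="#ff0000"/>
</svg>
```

G21
G90
G0 X6.169 Y5.710
M3 S285
G1 X41.198 Y44.757 F3034
G1 X51.552 Y6.141 F3034
G1 X17.463 Y57.416 F3034
G1 X62.282 Y61.111 F3034
G1 X26.868 Y42.835 F3034
G1 X6.169 Y5.710 F3034
M5
G0 X16.610 Y48.209
M3 S557
G1 X16.857 Y53.765 F2205
G1 X19.519 Y56.621 F2205
G1 X23.990 Y57.465 F2205
G1 X29.664 Y56.984 F2205
G1 X35.934 Y55.867 F2205
G1 X42.195 Y54.802 F2205
G1 X47.840 Y54.476 F2205
G1 X52.263 Y55.577 F2205
M5
G0 X30.987 Y16.915
M3 S285
G1 X29.978 Y21.988 F3034
G1 X27.104 Y26.289 F3034
G1 X22.803 Y29.163 F3034
G1 X17.730 Y30.172 F3034
G1 X12.657 Y29.163 F3034
G1 X8.356 Y26.289 F3034
G1 X5.482 Y21.988 F3034
G1 X4.473 Y16.915 F3034
G1 X5.482 Y11.842 F3034
G1 X8.356 Y7.541 F3034
G1 X12.657 Y4.667 F3034
G1 X17.730 Y3.658 F3034
G1 X22.803 Y4.667 F3034
G1 X27.104 Y7.541 F3034
G1 X29.978 Y11.842 F3034
G1 X30.987 Y16.915 F3034
M5
G0 X48.126 Y47.271
M3 S557
G1 X53.084 Y42.024 F2205
G1 X57.219 Y38.288 F2205
G1 X60.531 Y36.063 F2205
G1 X63.020 Y35.348 F2205
G1 X64.687 Y36.144 F2205
G1 X65.531 Y38.451 F2205
G1 X65.552 Y42.268 F2205
G1 X64.751 Y47.596 F2205
M5
G0 X0.000 Y0.000

1 u = 1 mm; y_m = 70.481 − y.

[1] `<polygon>` closed polygon, #0000ff→engrave S285 F3034: (6.169,5.710) → (41.198,44.757) → (51.552,6.141) → (17.463,57.416) → (62.282,61.111) → (26.868,42.835) → (6.169,5.710) (closed)

[2] `<path>` cubic bezier, #ff0000→score S557 F2205: (16.610,48.209) → (16.857,53.765) → (19.519,56.621) → (23.990,57.465) → (29.664,56.984) → (35.934,55.867) → (42.195,54.802) → (47.840,54.476) → (52.263,55.577)

[3] `<circle>` circle, #0000ff→engrave S285 F3034: (30.987,16.915) → (29.978,21.988) → (27.104,26.289) → (22.803,29.163) → (17.730,30.172) → (12.657,29.163) → (8.356,26.289) → (5.482,21.988) → (4.473,16.915) → (5.482,11.842) → (8.356,7.541) → (12.657,4.667) → (17.730,3.658) → (22.803,4.667) → (27.104,7.541) → (29.978,11.842) → (30.987,16.915) (closed)

[4] `<path>` quadratic bezier, #ff0000→score S557 F2205: (48.126,47.271) → (53.084,42.024) → (57.219,38.288) → (60.531,36.063) → (63.020,35.348) → (64.687,36.144) → (65.531,38.451) → (65.552,42.268) → (64.751,47.596)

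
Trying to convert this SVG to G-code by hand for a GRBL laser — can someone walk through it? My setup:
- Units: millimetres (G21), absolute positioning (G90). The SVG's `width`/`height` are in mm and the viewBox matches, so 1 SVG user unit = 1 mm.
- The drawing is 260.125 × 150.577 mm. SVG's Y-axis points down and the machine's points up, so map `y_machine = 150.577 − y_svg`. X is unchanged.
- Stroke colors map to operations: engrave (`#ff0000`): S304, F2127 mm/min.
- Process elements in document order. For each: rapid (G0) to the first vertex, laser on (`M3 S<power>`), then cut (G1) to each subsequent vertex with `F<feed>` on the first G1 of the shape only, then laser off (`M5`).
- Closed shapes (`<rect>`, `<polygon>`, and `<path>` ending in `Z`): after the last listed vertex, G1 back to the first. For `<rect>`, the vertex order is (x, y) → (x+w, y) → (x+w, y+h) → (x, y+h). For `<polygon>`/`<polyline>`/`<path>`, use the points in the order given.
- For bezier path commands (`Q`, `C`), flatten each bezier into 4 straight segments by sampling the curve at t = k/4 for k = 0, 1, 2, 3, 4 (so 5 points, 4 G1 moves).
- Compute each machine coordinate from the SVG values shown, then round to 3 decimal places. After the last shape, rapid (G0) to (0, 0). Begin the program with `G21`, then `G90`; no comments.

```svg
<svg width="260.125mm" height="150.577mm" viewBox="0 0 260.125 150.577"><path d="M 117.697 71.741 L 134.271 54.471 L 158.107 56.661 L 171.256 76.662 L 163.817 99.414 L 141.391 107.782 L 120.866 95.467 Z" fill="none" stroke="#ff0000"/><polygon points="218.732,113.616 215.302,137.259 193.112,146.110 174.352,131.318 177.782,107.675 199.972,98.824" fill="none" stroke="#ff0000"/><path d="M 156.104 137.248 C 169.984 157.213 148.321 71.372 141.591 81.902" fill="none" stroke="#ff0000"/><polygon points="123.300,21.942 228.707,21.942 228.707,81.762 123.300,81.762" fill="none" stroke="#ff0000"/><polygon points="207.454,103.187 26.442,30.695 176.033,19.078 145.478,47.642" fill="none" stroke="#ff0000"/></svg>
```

G21
G90
G0 X117.697 Y78.836
M3 S304
G1 X134.271 Y96.106 F2127
G1 X158.107 Y93.916
G1 X171.256 Y73.915
G1 X163.817 Y51.163
G1 X141.391 Y42.795
G1 X120.866 Y55.110
G1 X117.697 Y78.836
M5
G0 X218.732 Y36.961
M3 S304
G1 X215.302 Y13.318 F2127
G1 X193.112 Y4.467
G1 X174.352 Y19.259
G1 X177.782 Y42.902
G1 X199.972 Y51.753
G1 X218.732 Y36.961
M5
G0 X156.104 Y13.329
M3 S304
G1 X160.638 Y15.035 F2127
G1 X156.576 Y37.464
G1 X148.650 Y61.662
G1 X141.591 Y68.675
M5
G0 X123.300 Y128.635
M3 S304
G1 X228.707 Y128.635 F2127
G1 X228.707 Y68.815
G1 X123.300 Y68.815
G1 X123.300 Y128.635
M5
G0 X207.454 Y47.390
M3 S304
G1 X26.442 Y119.882 F2127
G1 X176.033 Y131.499
G1 X145.478 Y102.935
G1 X207.454 Y47.390
M5
G0 X0.000 Y0.000

Since the viewBox matches the mm dimensions, user units are millimetres directly. The only transform is the Y-flip y_m = 150.577 − y_svg.

Shape 1 is a regular polygon drawn with `<path>`. Its stroke #ff0000 means engrave at S304, F2127. After flipping Y the toolpath is (117.697,78.836) → (134.271,96.106) → (158.107,93.916) → (171.256,73.915) → (163.817,51.163) → (141.391,42.795) → (120.866,55.110) → (117.697,78.836), returning to the start.

Shape 2 is a regular polygon drawn with `<polygon>`. Its stroke #ff0000 means engrave at S304, F2127. After flipping Y the toolpath is (218.732,36.961) → (215.302,13.318) → (193.112,4.467) → (174.352,19.259) → (177.782,42.902) → (199.972,51.753) → (218.732,36.961), returning to the start.

Shape 3 is a cubic bezier drawn with `<path>`. Its stroke #ff0000 means engrave at S304, F2127. After flipping Y the toolpath is (156.104,13.329) → (160.638,15.035) → (156.576,37.464) → (148.650,61.662) → (141.591,68.675).

Shape 4 is a rectangle drawn with `<polygon>`. Its stroke #ff0000 means engrave at S304, F2127. After flipping Y the toolpath is (123.300,128.635) → (228.707,128.635) → (228.707,68.815) → (123.300,68.815) → (123.300,128.635), returning to the start.

Shape 5 is a closed polygon drawn with `<polygon>`. Its stroke #ff0000 means engrave at S304, F2127. After flipping Y the toolpath is (207.454,47.390) → (26.442,119.882) → (176.033,131.499) → (145.478,102.935) → (207.454,47.390), returning to the start.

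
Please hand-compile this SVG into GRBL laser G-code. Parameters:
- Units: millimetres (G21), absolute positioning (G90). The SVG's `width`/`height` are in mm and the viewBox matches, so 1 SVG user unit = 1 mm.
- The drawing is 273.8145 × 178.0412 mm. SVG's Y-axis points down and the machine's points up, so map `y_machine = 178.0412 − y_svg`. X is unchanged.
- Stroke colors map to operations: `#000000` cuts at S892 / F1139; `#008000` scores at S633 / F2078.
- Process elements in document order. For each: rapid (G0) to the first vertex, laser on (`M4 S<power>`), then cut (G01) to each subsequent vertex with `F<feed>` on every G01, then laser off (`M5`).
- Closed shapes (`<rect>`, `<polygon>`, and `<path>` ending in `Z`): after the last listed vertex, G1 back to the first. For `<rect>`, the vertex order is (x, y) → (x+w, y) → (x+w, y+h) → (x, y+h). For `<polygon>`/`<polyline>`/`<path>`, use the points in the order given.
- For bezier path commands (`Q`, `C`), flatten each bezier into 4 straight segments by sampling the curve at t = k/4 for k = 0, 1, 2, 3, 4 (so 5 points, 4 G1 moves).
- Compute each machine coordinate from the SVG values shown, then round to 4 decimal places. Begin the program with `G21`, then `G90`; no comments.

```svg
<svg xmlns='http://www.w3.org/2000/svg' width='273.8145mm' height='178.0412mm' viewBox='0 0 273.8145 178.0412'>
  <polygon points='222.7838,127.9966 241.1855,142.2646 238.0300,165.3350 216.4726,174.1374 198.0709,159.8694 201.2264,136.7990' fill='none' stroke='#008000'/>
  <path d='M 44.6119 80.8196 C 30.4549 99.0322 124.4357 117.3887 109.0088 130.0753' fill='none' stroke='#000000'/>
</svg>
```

Since the viewBox matches the mm dimensions, user units are millimetres directly. The only transform is the Y-flip y_m = 178.0412 − y_svg.

Shape 1 is a regular polygon drawn with `<polygon>`. Its stroke #008000 means score at S633, F2078. After flipping Y the toolpath is (222.7838,50.0446) → (241.1855,35.7766) → (238.0300,12.7062) → (216.4726,3.9038) → (198.0709,18.1718) → (201.2264,41.2422) → (222.7838,50.0446), returning to the start.

Shape 2 is a cubic bezier drawn with `<path>`. Its stroke #000000 means cut at S892, F1139. After flipping Y the toolpath is (44.6119,97.2216) → (50.8708,83.6260) → (77.2866,70.5215) → (103.4642,58.4531) → (109.0088,47.9659).

G21
G90
G0 X222.7838 Y50.0446
M4 S633
G01 X241.1855 Y35.7766 F2078
G01 X238.0300 Y12.7062 F2078
G01 X216.4726 Y3.9038 F2078
G01 X198.0709 Y18.1718 F2078
G01 X201.2264 Y41.2422 F2078
G01 X222.7838 Y50.0446 F2078
M5
G0 X44.6119 Y97.2216
M4 S892
G01 X50.8708 Y83.6260 F1139
G01 X77.2866 Y70.5215 F1139
G01 X103.4642 Y58.4531 F1139
G01 X109.0088 Y47.9659 F1139
M5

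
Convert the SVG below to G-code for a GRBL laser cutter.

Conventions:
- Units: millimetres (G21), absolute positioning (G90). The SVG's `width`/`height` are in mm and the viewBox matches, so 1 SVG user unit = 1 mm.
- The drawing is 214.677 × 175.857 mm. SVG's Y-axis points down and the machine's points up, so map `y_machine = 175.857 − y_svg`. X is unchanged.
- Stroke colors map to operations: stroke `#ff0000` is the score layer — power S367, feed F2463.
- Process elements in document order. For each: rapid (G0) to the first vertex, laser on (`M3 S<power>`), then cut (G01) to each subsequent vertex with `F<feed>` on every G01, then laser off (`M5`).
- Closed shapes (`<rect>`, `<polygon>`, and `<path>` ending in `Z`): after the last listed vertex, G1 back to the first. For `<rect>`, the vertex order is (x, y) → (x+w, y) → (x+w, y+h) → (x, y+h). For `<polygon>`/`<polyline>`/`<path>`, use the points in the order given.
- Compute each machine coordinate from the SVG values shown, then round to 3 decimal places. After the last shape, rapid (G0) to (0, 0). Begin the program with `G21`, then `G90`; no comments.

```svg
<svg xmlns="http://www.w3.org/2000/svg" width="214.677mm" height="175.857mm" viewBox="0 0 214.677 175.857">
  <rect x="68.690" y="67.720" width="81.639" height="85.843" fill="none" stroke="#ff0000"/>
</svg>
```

viewBox `0 0 214.677 175.857` with mm width/height → 1 unit = 1 mm. Flip: y_m = 175.857 − y_svg.

**Shape 1** — `<rect>` rectangle, stroke `#ff0000` → score (S367, F2463). Machine vertices: (68.690,108.137) → (150.329,108.137) → (150.329,22.294) → (68.690,22.294) → (68.690,108.137). Closed: final G1 returns to the first vertex.

G21
G90
G0 X68.690 Y108.137
M3 S367
G01 X150.329 Y108.137 F2463
G01 X150.329 Y22.294 F2463
G01 X68.690 Y22.294 F2463
G01 X68.690 Y108.137 F2463
M5
G0 X0.000 Y0.000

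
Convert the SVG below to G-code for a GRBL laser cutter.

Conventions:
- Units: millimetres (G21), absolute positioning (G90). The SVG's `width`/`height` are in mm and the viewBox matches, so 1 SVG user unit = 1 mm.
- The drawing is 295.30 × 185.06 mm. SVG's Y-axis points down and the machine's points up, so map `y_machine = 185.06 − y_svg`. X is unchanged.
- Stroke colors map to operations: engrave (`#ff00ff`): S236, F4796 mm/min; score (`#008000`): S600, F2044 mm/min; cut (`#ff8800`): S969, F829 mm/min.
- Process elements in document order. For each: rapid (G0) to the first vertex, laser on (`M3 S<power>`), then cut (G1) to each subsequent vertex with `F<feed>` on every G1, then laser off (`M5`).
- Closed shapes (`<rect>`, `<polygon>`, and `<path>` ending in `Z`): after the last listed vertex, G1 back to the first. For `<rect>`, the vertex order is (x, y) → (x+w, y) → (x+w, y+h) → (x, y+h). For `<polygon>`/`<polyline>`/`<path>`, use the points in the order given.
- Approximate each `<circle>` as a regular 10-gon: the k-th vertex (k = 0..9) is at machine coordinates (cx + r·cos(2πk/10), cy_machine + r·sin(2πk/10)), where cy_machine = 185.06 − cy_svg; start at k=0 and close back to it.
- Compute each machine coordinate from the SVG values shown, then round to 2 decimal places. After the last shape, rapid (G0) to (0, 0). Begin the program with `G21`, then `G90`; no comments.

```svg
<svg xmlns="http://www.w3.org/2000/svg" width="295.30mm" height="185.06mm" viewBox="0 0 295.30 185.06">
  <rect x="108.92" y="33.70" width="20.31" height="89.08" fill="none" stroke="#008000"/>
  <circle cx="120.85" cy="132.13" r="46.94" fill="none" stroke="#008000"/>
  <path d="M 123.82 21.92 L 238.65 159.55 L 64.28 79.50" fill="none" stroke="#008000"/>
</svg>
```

G21
G90
G0 X108.92 Y151.36
M3 S600
G1 X129.23 Y151.36 F2044
G1 X129.23 Y62.28 F2044
G1 X108.92 Y62.28 F2044
G1 X108.92 Y151.36 F2044
M5
G0 X167.79 Y52.93
M3 S600
G1 X158.83 Y80.52 F2044
G1 X135.36 Y97.57 F2044
G1 X106.34 Y97.57 F2044
G1 X82.87 Y80.52 F2044
G1 X73.91 Y52.93 F2044
G1 X82.87 Y25.34 F2044
G1 X106.34 Y8.29 F2044
G1 X135.36 Y8.29 F2044
G1 X158.83 Y25.34 F2044
G1 X167.79 Y52.93 F2044
M5
G0 X123.82 Y163.14
M3 S600
G1 X238.65 Y25.51 F2044
G1 X64.28 Y105.56 F2044
M5
G0 X0.00 Y0.00

viewBox `0 0 295.30 185.06` with mm width/height → 1 unit = 1 mm. Flip: y_m = 185.06 − y_svg.

**Shape 1** — `<rect>` rectangle, stroke `#008000` → score (S600, F2044). Machine vertices: (108.92,151.36) → (129.23,151.36) → (129.23,62.28) → (108.92,62.28) → (108.92,151.36). Closed: final G1 returns to the first vertex.

**Shape 2** — `<circle>` circle, stroke `#008000` → score (S600, F2044). Machine vertices: (167.79,52.93) → (158.83,80.52) → (135.36,97.57) → (106.34,97.57) → (82.87,80.52) → (73.91,52.93) → (82.87,25.34) → (106.34,8.29) → (135.36,8.29) → (158.83,25.34) → (167.79,52.93). Closed: final G1 returns to the first vertex.

**Shape 3** — `<path>` open polyline, stroke `#008000` → score (S600, F2044). Machine vertices: (123.82,163.14) → (238.65,25.51) → (64.28,105.56). Open path.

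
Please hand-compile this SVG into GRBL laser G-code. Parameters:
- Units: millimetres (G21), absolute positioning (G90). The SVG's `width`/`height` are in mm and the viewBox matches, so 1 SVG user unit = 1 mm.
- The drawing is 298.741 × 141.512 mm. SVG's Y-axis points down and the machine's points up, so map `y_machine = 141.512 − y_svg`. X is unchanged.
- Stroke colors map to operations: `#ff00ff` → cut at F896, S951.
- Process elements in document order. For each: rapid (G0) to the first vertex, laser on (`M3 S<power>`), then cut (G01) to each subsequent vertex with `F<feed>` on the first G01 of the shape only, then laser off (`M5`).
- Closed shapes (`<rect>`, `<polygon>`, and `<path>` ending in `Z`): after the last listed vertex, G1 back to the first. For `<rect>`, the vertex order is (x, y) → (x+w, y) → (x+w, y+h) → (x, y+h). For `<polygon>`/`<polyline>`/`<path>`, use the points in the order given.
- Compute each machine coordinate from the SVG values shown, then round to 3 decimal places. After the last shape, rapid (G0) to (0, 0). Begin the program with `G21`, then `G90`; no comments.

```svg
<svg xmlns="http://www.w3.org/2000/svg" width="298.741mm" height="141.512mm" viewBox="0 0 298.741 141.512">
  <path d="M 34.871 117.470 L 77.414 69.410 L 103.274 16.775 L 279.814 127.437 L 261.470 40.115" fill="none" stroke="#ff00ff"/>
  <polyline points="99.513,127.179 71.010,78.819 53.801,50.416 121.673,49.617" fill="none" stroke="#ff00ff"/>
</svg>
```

G21
G90
G0 X34.871 Y24.042
M3 S951
G01 X77.414 Y72.102 F896
G01 X103.274 Y124.737
G01 X279.814 Y14.075
G01 X261.470 Y101.397
M5
G0 X99.513 Y14.333
M3 S951
G01 X71.010 Y62.693 F896
G01 X53.801 Y91.096
G01 X121.673 Y91.895
M5
G0 X0.000 Y0.000

1 u = 1 mm; y_m = 141.512 − y.

[1] `<path>` open polyline, #ff00ff→cut S951 F896: (34.871,24.042) → (77.414,72.102) → (103.274,124.737) → (279.814,14.075) → (261.470,101.397)

[2] `<polyline>` open polyline, #ff00ff→cut S951 F896: (99.513,14.333) → (71.010,62.693) → (53.801,91.096) → (121.673,91.895)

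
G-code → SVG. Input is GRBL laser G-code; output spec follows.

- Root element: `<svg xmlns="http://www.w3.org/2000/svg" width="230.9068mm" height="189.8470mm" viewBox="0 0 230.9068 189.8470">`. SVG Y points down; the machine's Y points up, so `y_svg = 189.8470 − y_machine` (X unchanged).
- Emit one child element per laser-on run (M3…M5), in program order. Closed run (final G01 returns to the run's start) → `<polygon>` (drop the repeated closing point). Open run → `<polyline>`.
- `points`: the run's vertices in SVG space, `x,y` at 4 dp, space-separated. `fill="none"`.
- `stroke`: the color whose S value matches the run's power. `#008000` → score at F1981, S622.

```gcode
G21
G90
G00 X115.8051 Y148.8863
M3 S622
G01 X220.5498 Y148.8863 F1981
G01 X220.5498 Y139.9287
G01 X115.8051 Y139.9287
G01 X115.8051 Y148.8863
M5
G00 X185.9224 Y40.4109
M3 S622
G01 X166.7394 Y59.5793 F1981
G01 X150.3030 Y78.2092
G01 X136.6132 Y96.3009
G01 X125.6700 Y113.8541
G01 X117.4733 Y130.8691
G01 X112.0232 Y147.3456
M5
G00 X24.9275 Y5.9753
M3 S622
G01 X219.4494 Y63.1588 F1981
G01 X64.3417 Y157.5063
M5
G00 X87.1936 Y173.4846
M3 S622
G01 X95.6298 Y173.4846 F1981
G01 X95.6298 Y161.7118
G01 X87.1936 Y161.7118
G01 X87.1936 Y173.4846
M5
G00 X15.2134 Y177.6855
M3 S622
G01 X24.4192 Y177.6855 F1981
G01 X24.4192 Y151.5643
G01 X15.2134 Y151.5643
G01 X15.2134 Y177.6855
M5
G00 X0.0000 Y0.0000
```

y_svg = 189.8470 − y_m. Every run uses S622, so all elements get stroke `#008000` (score).

[1] closed run; points: 115.8051,40.9607 220.5498,40.9607 220.5498,49.9183 115.8051,49.9183

[2] open run; points: 185.9224,149.4361 166.7394,130.2677 150.3030,111.6378 136.6132,93.5461 125.6700,75.9929 117.4733,58.9779 112.0232,42.5014

[3] open run; points: 24.9275,183.8717 219.4494,126.6882 64.3417,32.3407

[4] closed run; points: 87.1936,16.3624 95.6298,16.3624 95.6298,28.1352 87.1936,28.1352

[5] closed run; points: 15.2134,12.1615 24.4192,12.1615 24.4192,38.2827 15.2134,38.2827

<svg xmlns="http://www.w3.org/2000/svg" width="230.9068mm" height="189.8470mm" viewBox="0 0 230.9068 189.8470">
  <polygon points="115.8051,40.9607 220.5498,40.9607 220.5498,49.9183 115.8051,49.9183" fill="none" stroke="#008000"/>
  <polyline points="185.9224,149.4361 166.7394,130.2677 150.3030,111.6378 136.6132,93.5461 125.6700,75.9929 117.4733,58.9779 112.0232,42.5014" fill="none" stroke="#008000"/>
  <polyline points="24.9275,183.8717 219.4494,126.6882 64.3417,32.3407" fill="none" stroke="#008000"/>
  <polygon points="87.1936,16.3624 95.6298,16.3624 95.6298,28.1352 87.1936,28.1352" fill="none" stroke="#008000"/>
  <polygon points="15.2134,12.1615 24.4192,12.1615 24.4192,38.2827 15.2134,38.2827" fill="none" stroke="#008000"/>
</svg>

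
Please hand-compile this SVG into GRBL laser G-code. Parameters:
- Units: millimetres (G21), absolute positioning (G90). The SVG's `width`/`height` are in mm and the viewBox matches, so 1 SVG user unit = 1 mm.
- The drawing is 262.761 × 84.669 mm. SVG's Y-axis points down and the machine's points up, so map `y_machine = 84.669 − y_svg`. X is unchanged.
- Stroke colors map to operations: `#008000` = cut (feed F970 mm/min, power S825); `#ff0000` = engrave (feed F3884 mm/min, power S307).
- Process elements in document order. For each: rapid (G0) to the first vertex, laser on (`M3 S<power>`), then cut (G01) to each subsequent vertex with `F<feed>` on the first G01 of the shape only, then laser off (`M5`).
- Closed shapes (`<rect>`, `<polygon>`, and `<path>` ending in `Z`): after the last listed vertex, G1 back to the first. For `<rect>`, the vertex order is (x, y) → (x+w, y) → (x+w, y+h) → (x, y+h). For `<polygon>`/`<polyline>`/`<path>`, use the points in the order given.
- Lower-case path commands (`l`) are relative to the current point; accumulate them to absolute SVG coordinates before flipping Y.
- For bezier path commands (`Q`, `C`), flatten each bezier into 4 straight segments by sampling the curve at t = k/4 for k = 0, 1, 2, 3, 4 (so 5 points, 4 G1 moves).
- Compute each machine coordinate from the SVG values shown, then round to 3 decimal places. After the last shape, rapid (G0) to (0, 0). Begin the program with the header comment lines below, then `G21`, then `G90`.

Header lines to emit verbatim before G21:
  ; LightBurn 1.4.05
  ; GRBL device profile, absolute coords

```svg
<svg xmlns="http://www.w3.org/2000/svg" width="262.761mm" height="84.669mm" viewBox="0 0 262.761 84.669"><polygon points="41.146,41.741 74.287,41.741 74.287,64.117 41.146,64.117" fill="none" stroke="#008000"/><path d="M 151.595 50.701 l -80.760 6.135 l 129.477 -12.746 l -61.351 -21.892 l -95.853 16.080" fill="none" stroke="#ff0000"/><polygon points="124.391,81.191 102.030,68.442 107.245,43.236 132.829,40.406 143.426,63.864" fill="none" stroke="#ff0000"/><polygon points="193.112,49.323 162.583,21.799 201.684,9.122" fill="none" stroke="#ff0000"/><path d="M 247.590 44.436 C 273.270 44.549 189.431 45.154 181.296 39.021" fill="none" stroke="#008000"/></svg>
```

; LightBurn 1.4.05
; GRBL device profile, absolute coords
G21
G90
G0 X41.146 Y42.928
M3 S825
G01 X74.287 Y42.928 F970
G01 X74.287 Y20.552
G01 X41.146 Y20.552
G01 X41.146 Y42.928
M5
G0 X151.595 Y33.968
M3 S307
G01 X70.835 Y27.833 F3884
G01 X200.312 Y40.579
G01 X138.961 Y62.471
G01 X43.108 Y46.391
M5
G0 X124.391 Y3.478
M3 S307
G01 X102.030 Y16.227 F3884
G01 X107.245 Y41.433
G01 X132.829 Y44.263
G01 X143.426 Y20.805
G01 X124.391 Y3.478
M5
G0 X193.112 Y35.346
M3 S307
G01 X162.583 Y62.870 F3884
G01 X201.684 Y75.547
G01 X193.112 Y35.346
M5
G0 X247.590 Y40.233
M3 S825
G01 X249.209 Y40.169 F970
G01 X227.124 Y40.598
G01 X198.698 Y42.199
G01 X181.296 Y45.648
M5
G0 X0.000 Y0.000

Since the viewBox matches the mm dimensions, user units are millimetres directly. The only transform is the Y-flip y_m = 84.669 − y_svg.

Shape 1 is a rectangle drawn with `<polygon>`. Its stroke #008000 means cut at S825, F970. After flipping Y the toolpath is (41.146,42.928) → (74.287,42.928) → (74.287,20.552) → (41.146,20.552) → (41.146,42.928), returning to the start.

Shape 2 is a open polyline drawn with `<path>`. Its stroke #ff0000 means engrave at S307, F3884. After flipping Y the toolpath is (151.595,33.968) → (70.835,27.833) → (200.312,40.579) → (138.961,62.471) → (43.108,46.391).

Shape 3 is a regular polygon drawn with `<polygon>`. Its stroke #ff0000 means engrave at S307, F3884. After flipping Y the toolpath is (124.391,3.478) → (102.030,16.227) → (107.245,41.433) → (132.829,44.263) → (143.426,20.805) → (124.391,3.478), returning to the start.

Shape 4 is a regular polygon drawn with `<polygon>`. Its stroke #ff0000 means engrave at S307, F3884. After flipping Y the toolpath is (193.112,35.346) → (162.583,62.870) → (201.684,75.547) → (193.112,35.346), returning to the start.

Shape 5 is a cubic bezier drawn with `<path>`. Its stroke #008000 means cut at S825, F970. After flipping Y the toolpath is (247.590,40.233) → (249.209,40.169) → (227.124,40.598) → (198.698,42.199) → (181.296,45.648).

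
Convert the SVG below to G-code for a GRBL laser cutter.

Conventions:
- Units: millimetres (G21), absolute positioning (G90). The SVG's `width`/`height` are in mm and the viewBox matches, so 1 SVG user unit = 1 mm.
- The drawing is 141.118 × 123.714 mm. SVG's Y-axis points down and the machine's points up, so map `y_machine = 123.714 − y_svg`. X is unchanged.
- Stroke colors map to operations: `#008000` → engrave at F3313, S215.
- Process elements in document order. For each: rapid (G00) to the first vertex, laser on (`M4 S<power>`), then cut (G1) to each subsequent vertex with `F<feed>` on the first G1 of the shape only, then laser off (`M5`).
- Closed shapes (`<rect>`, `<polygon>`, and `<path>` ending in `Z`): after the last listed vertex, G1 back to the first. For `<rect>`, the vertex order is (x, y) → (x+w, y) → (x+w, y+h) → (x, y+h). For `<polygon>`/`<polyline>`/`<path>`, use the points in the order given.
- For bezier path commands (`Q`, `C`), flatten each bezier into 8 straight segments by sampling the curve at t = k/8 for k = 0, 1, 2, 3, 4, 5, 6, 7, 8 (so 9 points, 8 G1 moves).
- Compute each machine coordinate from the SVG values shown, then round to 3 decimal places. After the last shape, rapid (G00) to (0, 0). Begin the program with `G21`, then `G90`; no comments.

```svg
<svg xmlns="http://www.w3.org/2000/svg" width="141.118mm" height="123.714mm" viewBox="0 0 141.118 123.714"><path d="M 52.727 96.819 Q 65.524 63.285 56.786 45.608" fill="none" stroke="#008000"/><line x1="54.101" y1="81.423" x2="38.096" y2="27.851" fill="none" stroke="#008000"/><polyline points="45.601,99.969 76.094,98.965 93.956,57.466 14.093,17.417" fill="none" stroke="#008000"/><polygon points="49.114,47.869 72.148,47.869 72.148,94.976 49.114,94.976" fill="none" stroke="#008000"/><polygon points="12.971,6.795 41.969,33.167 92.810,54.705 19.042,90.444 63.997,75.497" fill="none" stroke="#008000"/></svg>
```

G21
G90
G00 X52.727 Y26.895
M4 S215
G1 X55.590 Y35.031 F3313
G1 X57.780 Y42.671
G1 X59.296 Y49.816
G1 X60.140 Y56.465
G1 X60.311 Y62.618
G1 X59.809 Y68.276
G1 X58.634 Y73.439
G1 X56.786 Y78.106
M5
G00 X54.101 Y42.291
M4 S215
G1 X38.096 Y95.863 F3313
M5
G00 X45.601 Y23.745
M4 S215
G1 X76.094 Y24.749 F3313
G1 X93.956 Y66.248
G1 X14.093 Y106.297
M5
G00 X49.114 Y75.845
M4 S215
G1 X72.148 Y75.845 F3313
G1 X72.148 Y28.738
G1 X49.114 Y28.738
G1 X49.114 Y75.845
M5
G00 X12.971 Y116.919
M4 S215
G1 X41.969 Y90.547 F3313
G1 X92.810 Y69.009
G1 X19.042 Y33.270
G1 X63.997 Y48.217
G1 X12.971 Y116.919
M5
G00 X0.000 Y0.000

1 u = 1 mm; y_m = 123.714 − y.

[1] `<path>` quadratic bezier, #008000→engrave S215 F3313: (52.727,26.895) → (55.590,35.031) → (57.780,42.671) → (59.296,49.816) → (60.140,56.465) → (60.311,62.618) → (59.809,68.276) → (58.634,73.439) → (56.786,78.106)

[2] `<line>` line segment, #008000→engrave S215 F3313: (54.101,42.291) → (38.096,95.863)

[3] `<polyline>` open polyline, #008000→engrave S215 F3313: (45.601,23.745) → (76.094,24.749) → (93.956,66.248) → (14.093,106.297)

[4] `<polygon>` rectangle, #008000→engrave S215 F3313: (49.114,75.845) → (72.148,75.845) → (72.148,28.738) → (49.114,28.738) → (49.114,75.845) (closed)

[5] `<polygon>` closed polygon, #008000→engrave S215 F3313: (12.971,116.919) → (41.969,90.547) → (92.810,69.009) → (19.042,33.270) → (63.997,48.217) → (12.971,116.919) (closed)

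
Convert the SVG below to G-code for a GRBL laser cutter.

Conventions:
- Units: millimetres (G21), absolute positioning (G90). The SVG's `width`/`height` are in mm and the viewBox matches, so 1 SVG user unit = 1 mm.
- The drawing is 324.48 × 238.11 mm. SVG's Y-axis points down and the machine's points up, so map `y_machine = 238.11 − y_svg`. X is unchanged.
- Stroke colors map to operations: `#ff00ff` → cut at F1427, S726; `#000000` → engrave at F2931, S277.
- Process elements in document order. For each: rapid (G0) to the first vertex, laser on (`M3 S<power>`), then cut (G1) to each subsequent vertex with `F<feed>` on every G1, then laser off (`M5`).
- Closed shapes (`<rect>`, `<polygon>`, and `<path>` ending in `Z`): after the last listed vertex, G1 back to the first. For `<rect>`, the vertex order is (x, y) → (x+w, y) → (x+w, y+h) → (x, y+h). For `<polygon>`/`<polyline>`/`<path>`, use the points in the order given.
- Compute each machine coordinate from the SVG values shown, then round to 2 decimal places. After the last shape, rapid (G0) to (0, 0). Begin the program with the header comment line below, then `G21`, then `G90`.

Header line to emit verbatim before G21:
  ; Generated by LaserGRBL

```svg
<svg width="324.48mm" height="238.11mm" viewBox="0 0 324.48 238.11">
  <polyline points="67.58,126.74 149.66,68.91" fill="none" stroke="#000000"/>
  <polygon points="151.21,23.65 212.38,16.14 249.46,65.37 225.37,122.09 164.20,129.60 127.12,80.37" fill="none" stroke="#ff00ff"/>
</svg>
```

viewBox `0 0 324.48 238.11` with mm width/height → 1 unit = 1 mm. Flip: y_m = 238.11 − y_svg.

**Shape 1** — `<polyline>` line segment, stroke `#000000` → engrave (S277, F2931). Machine vertices: (67.58,111.37) → (149.66,169.20). Open path.

**Shape 2** — `<polygon>` regular polygon, stroke `#ff00ff` → cut (S726, F1427). Machine vertices: (151.21,214.46) → (212.38,221.97) → (249.46,172.74) → (225.37,116.02) → (164.20,108.51) → (127.12,157.74) → (151.21,214.46). Closed: final G1 returns to the first vertex.

; Generated by LaserGRBL
G21
G90
G0 X67.58 Y111.37
M3 S277
G1 X149.66 Y169.20 F2931
M5
G0 X151.21 Y214.46
M3 S726
G1 X212.38 Y221.97 F1427
G1 X249.46 Y172.74 F1427
G1 X225.37 Y116.02 F1427
G1 X164.20 Y108.51 F1427
G1 X127.12 Y157.74 F1427
G1 X151.21 Y214.46 F1427
M5
G0 X0.00 Y0.00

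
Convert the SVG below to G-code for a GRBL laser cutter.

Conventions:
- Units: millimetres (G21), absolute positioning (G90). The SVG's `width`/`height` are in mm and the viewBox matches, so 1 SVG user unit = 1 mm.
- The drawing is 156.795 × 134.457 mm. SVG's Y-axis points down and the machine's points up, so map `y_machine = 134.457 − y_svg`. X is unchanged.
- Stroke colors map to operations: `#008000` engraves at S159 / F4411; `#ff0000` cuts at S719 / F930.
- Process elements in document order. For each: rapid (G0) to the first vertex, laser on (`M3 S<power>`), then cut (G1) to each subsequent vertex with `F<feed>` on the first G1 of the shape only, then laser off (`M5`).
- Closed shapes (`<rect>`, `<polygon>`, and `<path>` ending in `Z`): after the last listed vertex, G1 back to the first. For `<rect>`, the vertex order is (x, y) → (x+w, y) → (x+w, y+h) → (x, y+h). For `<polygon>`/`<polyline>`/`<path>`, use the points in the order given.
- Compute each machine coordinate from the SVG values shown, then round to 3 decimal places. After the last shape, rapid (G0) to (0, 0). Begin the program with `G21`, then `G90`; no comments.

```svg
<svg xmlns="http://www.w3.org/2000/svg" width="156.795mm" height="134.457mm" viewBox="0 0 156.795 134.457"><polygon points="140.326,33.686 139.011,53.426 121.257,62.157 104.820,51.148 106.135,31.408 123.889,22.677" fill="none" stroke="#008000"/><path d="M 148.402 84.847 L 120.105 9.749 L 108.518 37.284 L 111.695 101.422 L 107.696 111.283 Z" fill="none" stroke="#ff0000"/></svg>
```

G21
G90
G0 X140.326 Y100.771
M3 S159
G1 X139.011 Y81.031 F4411
G1 X121.257 Y72.300
G1 X104.820 Y83.309
G1 X106.135 Y103.049
G1 X123.889 Y111.780
G1 X140.326 Y100.771
M5
G0 X148.402 Y49.610
M3 S719
G1 X120.105 Y124.708 F930
G1 X108.518 Y97.173
G1 X111.695 Y33.035
G1 X107.696 Y23.174
G1 X148.402 Y49.610
M5
G0 X0.000 Y0.000

viewBox `0 0 156.795 134.457` with mm width/height → 1 unit = 1 mm. Flip: y_m = 134.457 − y_svg.

**Shape 1** — `<polygon>` regular polygon, stroke `#008000` → engrave (S159, F4411). Machine vertices: (140.326,100.771) → (139.011,81.031) → (121.257,72.300) → (104.820,83.309) → (106.135,103.049) → (123.889,111.780) → (140.326,100.771). Closed: final G1 returns to the first vertex.

**Shape 2** — `<path>` closed polygon, stroke `#ff0000` → cut (S719, F930). Machine vertices: (148.402,49.610) → (120.105,124.708) → (108.518,97.173) → (111.695,33.035) → (107.696,23.174) → (148.402,49.610). Closed: final G1 returns to the first vertex.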